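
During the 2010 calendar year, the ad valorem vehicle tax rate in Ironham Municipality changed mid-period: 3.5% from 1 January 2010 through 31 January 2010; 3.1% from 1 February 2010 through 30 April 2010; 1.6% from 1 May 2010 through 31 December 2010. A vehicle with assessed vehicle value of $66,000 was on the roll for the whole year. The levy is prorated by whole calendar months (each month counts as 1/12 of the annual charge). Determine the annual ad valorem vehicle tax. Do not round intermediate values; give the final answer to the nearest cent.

1 January – 31 January 2010: 1 month at 3.5% → $66,000 × 3.5% × 1/12 = $192.5000
1 February – 30 April 2010: 3 months at 3.1% → $66,000 × 3.1% × 3/12 = $511.5000
1 May – 31 December 2010: 8 months at 1.6% → $66,000 × 1.6% × 8/12 = $704.0000
Total = $1,408.0000

$1,408.00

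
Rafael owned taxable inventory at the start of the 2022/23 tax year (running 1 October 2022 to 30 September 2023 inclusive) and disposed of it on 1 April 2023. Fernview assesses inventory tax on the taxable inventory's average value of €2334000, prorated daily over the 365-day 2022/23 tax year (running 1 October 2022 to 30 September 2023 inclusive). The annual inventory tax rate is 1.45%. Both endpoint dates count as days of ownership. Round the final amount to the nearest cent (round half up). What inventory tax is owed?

Days held (1 October 2022 – 1 April 2023): 183 out of 365
Tax = €2334000 × 1.45% × 183/365 = €16967.8603

€16967.86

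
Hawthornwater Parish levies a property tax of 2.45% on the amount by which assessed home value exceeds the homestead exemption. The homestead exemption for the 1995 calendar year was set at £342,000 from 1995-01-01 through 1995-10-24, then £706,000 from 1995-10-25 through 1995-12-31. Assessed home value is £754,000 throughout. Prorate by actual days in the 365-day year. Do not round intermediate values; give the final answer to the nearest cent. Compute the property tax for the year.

£8,432.56

1995-01-01 to 1995-10-24: 297 days, exemption £342,000 → (£754,000 − £342,000) × 2.45% × 297/365 = £8,213.4740
1995-10-25 to 1995-12-31: 68 days, exemption £706,000 → (£754,000 − £706,000) × 2.45% × 68/365 = £219.0904
Total = £8,432.5644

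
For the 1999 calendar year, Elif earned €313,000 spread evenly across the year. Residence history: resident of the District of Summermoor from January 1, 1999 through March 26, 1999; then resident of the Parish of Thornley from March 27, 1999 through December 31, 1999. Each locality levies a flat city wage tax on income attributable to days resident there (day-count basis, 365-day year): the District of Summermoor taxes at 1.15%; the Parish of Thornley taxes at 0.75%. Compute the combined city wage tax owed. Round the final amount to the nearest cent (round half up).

The District of Summermoor, January 1 – March 26, 1999: 85 days → €313,000 × 1.15% × 85/365 = €838.2397
The Parish of Thornley, March 27 – December 31, 1999: 280 days → €313,000 × 0.75% × 280/365 = €1,800.8219
Total = €2,639.0616

€2,639.06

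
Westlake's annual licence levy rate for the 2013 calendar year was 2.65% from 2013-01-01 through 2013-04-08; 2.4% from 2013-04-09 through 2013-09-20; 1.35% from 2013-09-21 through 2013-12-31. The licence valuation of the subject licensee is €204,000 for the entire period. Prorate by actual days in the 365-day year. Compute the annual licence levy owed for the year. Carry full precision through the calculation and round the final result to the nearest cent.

2013-01-01 to 2013-04-08: 98 days at 2.65% → €204,000 × 2.65% × 98/365 = €1,451.4740
2013-04-09 to 2013-09-20: 165 days at 2.4% → €204,000 × 2.4% × 165/365 = €2,213.2603
2013-09-21 to 2013-12-31: 102 days at 1.35% → €204,000 × 1.35% × 102/365 = €769.6110
Total = €4,434.3452

€4,434.35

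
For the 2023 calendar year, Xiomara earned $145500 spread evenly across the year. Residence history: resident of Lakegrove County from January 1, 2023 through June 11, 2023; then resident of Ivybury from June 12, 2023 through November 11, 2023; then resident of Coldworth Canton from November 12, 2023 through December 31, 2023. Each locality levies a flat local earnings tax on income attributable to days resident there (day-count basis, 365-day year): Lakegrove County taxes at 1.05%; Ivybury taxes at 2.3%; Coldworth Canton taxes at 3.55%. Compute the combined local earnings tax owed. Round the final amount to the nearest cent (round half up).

$2788.42

Lakegrove County, January 1 – June 11, 2023: 162 days → $145500 × 1.05% × 162/365 = $678.0699
Ivybury, June 12 – November 11, 2023: 153 days → $145500 × 2.3% × 153/365 = $1402.7795
Coldworth Canton, November 12 – December 31, 2023: 50 days → $145500 × 3.55% × 50/365 = $707.5685
Total = $2788.4178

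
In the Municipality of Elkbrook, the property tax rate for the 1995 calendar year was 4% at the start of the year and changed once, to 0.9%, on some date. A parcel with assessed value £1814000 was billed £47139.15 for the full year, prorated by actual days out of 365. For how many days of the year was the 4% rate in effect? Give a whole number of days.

200 days

Let d = days at the first rate; then 365 − d days at the second rate.
£1814000 × [4%·d + 0.9%·(365−d)] / 365 = £47139.15
Solving gives d = 200, so the new rate took effect on 20 Jul 1995.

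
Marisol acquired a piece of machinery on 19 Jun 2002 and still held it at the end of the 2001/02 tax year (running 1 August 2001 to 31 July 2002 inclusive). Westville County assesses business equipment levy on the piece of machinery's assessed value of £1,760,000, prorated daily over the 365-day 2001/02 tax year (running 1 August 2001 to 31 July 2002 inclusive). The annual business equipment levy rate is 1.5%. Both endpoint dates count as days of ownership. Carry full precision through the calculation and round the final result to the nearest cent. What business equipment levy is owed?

Days held (19 Jun – 31 Jul 2002): 43 out of 365
Tax = £1,760,000 × 1.5% × 43/365 = £3,110.1370

£3,110.14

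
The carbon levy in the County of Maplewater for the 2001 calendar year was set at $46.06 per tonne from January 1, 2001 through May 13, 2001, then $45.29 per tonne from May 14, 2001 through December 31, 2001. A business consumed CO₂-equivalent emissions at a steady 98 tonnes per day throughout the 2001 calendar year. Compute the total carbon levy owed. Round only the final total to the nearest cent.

January 1 – May 13, 2001: 133 days × 98 tonnes/day = 13,034 tonnes at $46.06/tonne → $600346.04
May 14 – December 31, 2001: 232 days × 98 tonnes/day = 22,736 tonnes at $45.29/tonne → $1029713.44

$1630059.48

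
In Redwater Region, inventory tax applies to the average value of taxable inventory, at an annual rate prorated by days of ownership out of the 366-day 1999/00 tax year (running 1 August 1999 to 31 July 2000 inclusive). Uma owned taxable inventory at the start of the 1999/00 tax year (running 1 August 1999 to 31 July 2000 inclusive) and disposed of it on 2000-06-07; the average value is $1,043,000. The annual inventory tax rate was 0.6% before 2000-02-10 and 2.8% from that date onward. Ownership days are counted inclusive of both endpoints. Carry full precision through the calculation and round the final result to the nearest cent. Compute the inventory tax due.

1999-08-01 to 2000-02-09: 193 days at 0.6% → $1,043,000 × 0.6% × 193/366 = $3,299.9836
2000-02-10 to 2000-06-07: 119 days at 2.8% → $1,043,000 × 2.8% × 119/366 = $9,495.2896
Total = $12,795.2732

$12,795.27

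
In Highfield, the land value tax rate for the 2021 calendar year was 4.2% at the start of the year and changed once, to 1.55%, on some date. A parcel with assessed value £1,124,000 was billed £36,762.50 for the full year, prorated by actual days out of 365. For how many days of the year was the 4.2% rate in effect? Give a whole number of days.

237 days

Let d = days at the first rate; then 365 − d days at the second rate.
£1,124,000 × [4.2%·d + 1.55%·(365−d)] / 365 = £36,762.50
Solving gives d = 237, so the new rate took effect on August 26, 2021.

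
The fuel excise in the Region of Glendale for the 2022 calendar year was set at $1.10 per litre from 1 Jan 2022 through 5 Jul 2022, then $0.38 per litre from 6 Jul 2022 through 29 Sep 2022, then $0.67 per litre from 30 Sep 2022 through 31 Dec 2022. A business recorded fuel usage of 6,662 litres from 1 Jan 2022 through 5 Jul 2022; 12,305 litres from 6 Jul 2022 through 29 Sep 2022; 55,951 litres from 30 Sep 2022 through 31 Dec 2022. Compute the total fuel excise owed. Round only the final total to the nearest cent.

1 Jan – 5 Jul 2022: 6,662 litres at $1.10/litre → $7,328.20
6 Jul – 29 Sep 2022: 12,305 litres at $0.38/litre → $4,675.90
30 Sep – 31 Dec 2022: 55,951 litres at $0.67/litre → $37,487.17

$49,491.27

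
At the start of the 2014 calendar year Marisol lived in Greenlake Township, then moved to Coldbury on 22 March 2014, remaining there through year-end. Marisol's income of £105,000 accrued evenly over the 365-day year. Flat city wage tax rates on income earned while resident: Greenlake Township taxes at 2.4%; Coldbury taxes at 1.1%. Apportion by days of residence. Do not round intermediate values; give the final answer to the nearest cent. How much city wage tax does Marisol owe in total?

£1,454.18

Greenlake Township, 1 January – 21 March 2014: 80 days → £105,000 × 2.4% × 80/365 = £552.3288
Coldbury, 22 March – 31 December 2014: 285 days → £105,000 × 1.1% × 285/365 = £901.8493
Total = £1,454.1781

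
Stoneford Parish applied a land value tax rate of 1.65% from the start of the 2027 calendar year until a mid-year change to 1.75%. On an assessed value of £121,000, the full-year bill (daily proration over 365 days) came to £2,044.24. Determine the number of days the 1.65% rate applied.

Let d = days at the first rate; then 365 − d days at the second rate.
£121,000 × [1.65%·d + 1.75%·(365−d)] / 365 = £2,044.24
Solving gives d = 221, so the new rate took effect on 10 August 2027.

221 days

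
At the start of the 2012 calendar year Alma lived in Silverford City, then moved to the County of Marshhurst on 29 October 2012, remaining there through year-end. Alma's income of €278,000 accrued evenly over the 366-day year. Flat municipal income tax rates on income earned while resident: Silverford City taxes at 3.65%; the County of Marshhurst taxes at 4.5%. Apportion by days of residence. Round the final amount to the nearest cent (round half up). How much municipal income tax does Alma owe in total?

€10,560.20

Silverford City, 1 January – 28 October 2012: 302 days → €278,000 × 3.65% × 302/366 = €8,372.6612
The County of Marshhurst, 29 October – 31 December 2012: 64 days → €278,000 × 4.5% × 64/366 = €2,187.5410
Total = €10,560.2022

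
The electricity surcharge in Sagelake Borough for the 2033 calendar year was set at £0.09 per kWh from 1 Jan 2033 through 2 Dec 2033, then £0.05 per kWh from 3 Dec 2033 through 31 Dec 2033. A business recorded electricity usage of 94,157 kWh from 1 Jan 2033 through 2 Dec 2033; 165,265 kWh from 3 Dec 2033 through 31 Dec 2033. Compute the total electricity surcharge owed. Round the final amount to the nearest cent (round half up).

£16,737.38

1 Jan – 2 Dec 2033: 94,157 kWh at £0.09/kWh → £8,474.13
3 Dec – 31 Dec 2033: 165,265 kWh at £0.05/kWh → £8,263.25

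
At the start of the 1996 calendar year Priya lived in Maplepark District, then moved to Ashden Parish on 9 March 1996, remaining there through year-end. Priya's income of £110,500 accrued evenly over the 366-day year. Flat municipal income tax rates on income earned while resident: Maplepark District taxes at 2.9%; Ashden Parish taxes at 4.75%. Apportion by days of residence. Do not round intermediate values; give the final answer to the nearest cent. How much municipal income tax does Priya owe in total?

Maplepark District, 1 January – 8 March 1996: 68 days → £110,500 × 2.9% × 68/366 = £595.3716
Ashden Parish, 9 March – 31 December 1996: 298 days → £110,500 × 4.75% × 298/366 = £4,273.5724
Total = £4,868.9440

£4,868.94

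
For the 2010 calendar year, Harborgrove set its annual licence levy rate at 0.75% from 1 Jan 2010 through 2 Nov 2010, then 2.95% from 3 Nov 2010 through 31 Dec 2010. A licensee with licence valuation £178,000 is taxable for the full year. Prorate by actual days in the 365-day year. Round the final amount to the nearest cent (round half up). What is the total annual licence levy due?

£1,968.00

1 Jan – 2 Nov 2010: 306 days at 0.75% → £178,000 × 0.75% × 306/365 = £1,119.2055
3 Nov – 31 Dec 2010: 59 days at 2.95% → £178,000 × 2.95% × 59/365 = £848.7918
Total = £1,967.9973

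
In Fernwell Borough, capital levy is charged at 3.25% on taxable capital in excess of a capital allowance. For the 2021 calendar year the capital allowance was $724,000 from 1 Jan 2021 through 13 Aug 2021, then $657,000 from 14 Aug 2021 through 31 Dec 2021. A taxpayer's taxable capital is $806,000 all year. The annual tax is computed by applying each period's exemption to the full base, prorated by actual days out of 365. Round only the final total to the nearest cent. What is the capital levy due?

1 Jan – 13 Aug 2021: 225 days, exemption $724,000 → ($806,000 − $724,000) × 3.25% × 225/365 = $1,642.8082
14 Aug – 31 Dec 2021: 140 days, exemption $657,000 → ($806,000 − $657,000) × 3.25% × 140/365 = $1,857.3973
Total = $3,500.2055

$3,500.21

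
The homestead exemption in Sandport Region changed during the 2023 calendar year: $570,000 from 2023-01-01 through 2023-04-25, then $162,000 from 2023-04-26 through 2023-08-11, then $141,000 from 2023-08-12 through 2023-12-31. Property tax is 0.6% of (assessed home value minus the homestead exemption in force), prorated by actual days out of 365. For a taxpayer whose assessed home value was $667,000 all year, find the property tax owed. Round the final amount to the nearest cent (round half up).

$2,307.73

2023-01-01 to 2023-04-25: 115 days, exemption $570,000 → ($667,000 − $570,000) × 0.6% × 115/365 = $183.3699
2023-04-26 to 2023-08-11: 108 days, exemption $162,000 → ($667,000 − $162,000) × 0.6% × 108/365 = $896.5479
2023-08-12 to 2023-12-31: 142 days, exemption $141,000 → ($667,000 − $141,000) × 0.6% × 142/365 = $1,227.8137
Total = $2,307.7315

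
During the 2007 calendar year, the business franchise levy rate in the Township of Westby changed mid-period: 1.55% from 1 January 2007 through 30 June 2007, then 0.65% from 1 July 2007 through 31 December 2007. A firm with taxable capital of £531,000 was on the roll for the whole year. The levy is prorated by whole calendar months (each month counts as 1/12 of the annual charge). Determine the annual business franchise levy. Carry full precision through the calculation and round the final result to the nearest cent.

1 January – 30 June 2007: 6 months at 1.55% → £531,000 × 1.55% × 6/12 = £4,115.2500
1 July – 31 December 2007: 6 months at 0.65% → £531,000 × 0.65% × 6/12 = £1,725.7500
Total = £5,841.0000

£5,841.00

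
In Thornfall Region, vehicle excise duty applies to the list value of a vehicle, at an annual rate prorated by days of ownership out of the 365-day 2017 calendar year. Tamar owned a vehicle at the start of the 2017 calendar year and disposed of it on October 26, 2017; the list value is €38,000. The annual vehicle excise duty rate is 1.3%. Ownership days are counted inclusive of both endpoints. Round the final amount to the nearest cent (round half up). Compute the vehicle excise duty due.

Days held (January 1 – October 26, 2017): 299 out of 365
Tax = €38,000 × 1.3% × 299/365 = €404.6740

€404.67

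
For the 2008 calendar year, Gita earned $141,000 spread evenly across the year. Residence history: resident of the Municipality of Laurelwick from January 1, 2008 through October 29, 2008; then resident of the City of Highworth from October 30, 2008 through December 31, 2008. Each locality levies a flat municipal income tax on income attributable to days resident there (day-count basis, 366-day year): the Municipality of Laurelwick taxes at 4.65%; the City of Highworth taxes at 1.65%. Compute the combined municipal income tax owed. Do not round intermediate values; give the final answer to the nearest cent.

The Municipality of Laurelwick, January 1 – October 29, 2008: 303 days → $141,000 × 4.65% × 303/366 = $5,427.9221
The City of Highworth, October 30 – December 31, 2008: 63 days → $141,000 × 1.65% × 63/366 = $400.4631
Total = $5,828.3852

$5,828.39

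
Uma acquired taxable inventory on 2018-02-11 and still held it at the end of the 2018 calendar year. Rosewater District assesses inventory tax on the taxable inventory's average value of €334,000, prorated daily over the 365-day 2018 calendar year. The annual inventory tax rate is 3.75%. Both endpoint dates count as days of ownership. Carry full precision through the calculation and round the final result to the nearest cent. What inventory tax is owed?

Days held (2018-02-11 to 2018-12-31): 324 out of 365
Tax = €334,000 × 3.75% × 324/365 = €11,118.0822

€11,118.08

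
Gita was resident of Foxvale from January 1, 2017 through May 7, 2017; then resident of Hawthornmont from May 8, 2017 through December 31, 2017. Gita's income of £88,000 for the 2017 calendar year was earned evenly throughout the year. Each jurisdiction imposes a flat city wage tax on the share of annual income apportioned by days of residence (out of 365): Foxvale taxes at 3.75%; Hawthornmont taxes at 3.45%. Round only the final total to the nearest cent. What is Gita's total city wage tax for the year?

£3,127.86

Foxvale, January 1 – May 7, 2017: 127 days → £88,000 × 3.75% × 127/365 = £1,148.2192
Hawthornmont, May 8 – December 31, 2017: 238 days → £88,000 × 3.45% × 238/365 = £1,979.6384
Total = £3,127.8575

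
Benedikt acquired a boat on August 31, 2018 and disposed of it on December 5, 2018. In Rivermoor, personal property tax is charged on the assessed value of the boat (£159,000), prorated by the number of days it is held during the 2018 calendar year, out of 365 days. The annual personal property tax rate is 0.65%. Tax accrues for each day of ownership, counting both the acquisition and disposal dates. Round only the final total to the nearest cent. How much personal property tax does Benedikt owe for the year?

£274.66

Days held (August 31 – December 5, 2018): 97 out of 365
Tax = £159,000 × 0.65% × 97/365 = £274.6562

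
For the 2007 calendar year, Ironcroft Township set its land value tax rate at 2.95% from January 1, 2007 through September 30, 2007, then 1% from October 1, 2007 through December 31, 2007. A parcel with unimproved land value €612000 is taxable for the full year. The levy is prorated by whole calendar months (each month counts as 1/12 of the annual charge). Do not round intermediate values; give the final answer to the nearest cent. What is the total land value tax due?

€15070.50

January 1 – September 30, 2007: 9 months at 2.95% → €612000 × 2.95% × 9/12 = €13540.5000
October 1 – December 31, 2007: 3 months at 1% → €612000 × 1% × 3/12 = €1530.0000
Total = €15070.5000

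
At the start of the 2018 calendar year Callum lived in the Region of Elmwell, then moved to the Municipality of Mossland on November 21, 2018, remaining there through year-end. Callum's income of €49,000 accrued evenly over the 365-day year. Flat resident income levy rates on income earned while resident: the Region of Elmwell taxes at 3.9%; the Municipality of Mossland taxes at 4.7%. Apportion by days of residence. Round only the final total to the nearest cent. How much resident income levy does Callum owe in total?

The Region of Elmwell, January 1 – November 20, 2018: 324 days → €49,000 × 3.9% × 324/365 = €1,696.3397
The Municipality of Mossland, November 21 – December 31, 2018: 41 days → €49,000 × 4.7% × 41/365 = €258.6932
Total = €1,955.0329

€1,955.03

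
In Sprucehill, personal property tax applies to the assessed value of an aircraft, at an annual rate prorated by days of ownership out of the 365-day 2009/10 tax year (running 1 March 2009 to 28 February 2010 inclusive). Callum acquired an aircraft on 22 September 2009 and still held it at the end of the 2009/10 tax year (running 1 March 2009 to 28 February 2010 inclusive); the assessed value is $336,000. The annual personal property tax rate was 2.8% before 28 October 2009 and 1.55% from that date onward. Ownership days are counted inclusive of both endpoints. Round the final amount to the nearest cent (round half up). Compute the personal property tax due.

22 September – 27 October 2009: 36 days at 2.8% → $336,000 × 2.8% × 36/365 = $927.9123
28 October 2009 – 28 February 2010: 124 days at 1.55% → $336,000 × 1.55% × 124/365 = $1,769.2932
Total = $2,697.2055

$2,697.21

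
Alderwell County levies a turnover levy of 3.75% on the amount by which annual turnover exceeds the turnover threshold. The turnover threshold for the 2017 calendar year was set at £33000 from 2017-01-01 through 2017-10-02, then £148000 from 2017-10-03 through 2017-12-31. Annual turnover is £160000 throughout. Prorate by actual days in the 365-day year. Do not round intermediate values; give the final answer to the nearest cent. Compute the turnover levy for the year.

2017-01-01 to 2017-10-02: 275 days, exemption £33000 → (£160000 − £33000) × 3.75% × 275/365 = £3588.1849
2017-10-03 to 2017-12-31: 90 days, exemption £148000 → (£160000 − £148000) × 3.75% × 90/365 = £110.9589
Total = £3699.1438

£3699.14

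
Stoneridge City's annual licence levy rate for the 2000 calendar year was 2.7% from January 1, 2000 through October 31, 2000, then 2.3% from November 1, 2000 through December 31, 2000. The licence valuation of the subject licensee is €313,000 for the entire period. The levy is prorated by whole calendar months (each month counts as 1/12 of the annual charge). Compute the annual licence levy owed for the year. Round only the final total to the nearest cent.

January 1 – October 31, 2000: 10 months at 2.7% → €313,000 × 2.7% × 10/12 = €7,042.5000
November 1 – December 31, 2000: 2 months at 2.3% → €313,000 × 2.3% × 2/12 = €1,199.8333
Total = €8,242.3333

€8,242.33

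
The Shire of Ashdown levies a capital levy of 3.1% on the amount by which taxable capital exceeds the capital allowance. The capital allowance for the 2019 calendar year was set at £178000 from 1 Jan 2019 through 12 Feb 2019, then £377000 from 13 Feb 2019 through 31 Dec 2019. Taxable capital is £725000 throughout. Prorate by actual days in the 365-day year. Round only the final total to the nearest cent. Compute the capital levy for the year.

1 Jan – 12 Feb 2019: 43 days, exemption £178000 → (£725000 − £178000) × 3.1% × 43/365 = £1997.6740
13 Feb – 31 Dec 2019: 322 days, exemption £377000 → (£725000 − £377000) × 3.1% × 322/365 = £9517.0849
Total = £11514.7589

£11514.76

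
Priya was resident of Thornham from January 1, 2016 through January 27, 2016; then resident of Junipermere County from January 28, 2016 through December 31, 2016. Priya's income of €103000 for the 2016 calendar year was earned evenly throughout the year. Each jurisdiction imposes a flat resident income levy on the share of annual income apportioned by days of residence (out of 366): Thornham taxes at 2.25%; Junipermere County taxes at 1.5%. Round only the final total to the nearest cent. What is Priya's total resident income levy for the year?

€1601.99

Thornham, January 1 – January 27, 2016: 27 days → €103000 × 2.25% × 27/366 = €170.9631
Junipermere County, January 28 – December 31, 2016: 339 days → €103000 × 1.5% × 339/366 = €1431.0246
Total = €1601.9877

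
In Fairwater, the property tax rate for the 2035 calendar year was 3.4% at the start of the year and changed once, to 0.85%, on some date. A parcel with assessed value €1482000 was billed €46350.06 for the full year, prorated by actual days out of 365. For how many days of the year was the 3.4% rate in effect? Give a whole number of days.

326 days

Let d = days at the first rate; then 365 − d days at the second rate.
€1482000 × [3.4%·d + 0.85%·(365−d)] / 365 = €46350.06
Solving gives d = 326, so the new rate took effect on November 23, 2035.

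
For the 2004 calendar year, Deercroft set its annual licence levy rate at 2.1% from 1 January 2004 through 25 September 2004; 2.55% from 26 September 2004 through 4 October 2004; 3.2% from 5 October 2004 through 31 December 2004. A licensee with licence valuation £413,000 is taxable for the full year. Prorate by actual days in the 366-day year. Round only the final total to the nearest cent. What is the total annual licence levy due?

£9,811.01

1 January – 25 September 2004: 269 days at 2.1% → £413,000 × 2.1% × 269/366 = £6,374.4180
26 September – 4 October 2004: 9 days at 2.55% → £413,000 × 2.55% × 9/366 = £258.9713
5 October – 31 December 2004: 88 days at 3.2% → £413,000 × 3.2% × 88/366 = £3,177.6175
Total = £9,811.0068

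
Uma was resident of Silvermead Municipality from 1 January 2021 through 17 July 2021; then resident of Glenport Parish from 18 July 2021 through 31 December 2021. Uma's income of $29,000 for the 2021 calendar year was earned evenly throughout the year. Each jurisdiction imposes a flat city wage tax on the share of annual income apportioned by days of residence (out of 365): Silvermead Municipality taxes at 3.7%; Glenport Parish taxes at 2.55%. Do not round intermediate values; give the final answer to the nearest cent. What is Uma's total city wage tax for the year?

Silvermead Municipality, 1 January – 17 July 2021: 198 days → $29,000 × 3.7% × 198/365 = $582.0658
Glenport Parish, 18 July – 31 December 2021: 167 days → $29,000 × 2.55% × 167/365 = $338.3466
Total = $920.4123

$920.41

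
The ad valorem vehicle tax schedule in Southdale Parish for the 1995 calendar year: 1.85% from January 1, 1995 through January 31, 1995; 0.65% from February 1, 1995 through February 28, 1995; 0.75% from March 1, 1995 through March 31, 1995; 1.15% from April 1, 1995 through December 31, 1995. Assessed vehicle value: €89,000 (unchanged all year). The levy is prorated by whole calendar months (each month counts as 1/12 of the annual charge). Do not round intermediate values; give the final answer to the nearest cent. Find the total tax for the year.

€1,008.67

January 1 – January 31, 1995: 1 month at 1.85% → €89,000 × 1.85% × 1/12 = €137.2083
February 1 – February 28, 1995: 1 month at 0.65% → €89,000 × 0.65% × 1/12 = €48.2083
March 1 – March 31, 1995: 1 month at 0.75% → €89,000 × 0.75% × 1/12 = €55.6250
April 1 – December 31, 1995: 9 months at 1.15% → €89,000 × 1.15% × 9/12 = €767.6250
Total = €1,008.6667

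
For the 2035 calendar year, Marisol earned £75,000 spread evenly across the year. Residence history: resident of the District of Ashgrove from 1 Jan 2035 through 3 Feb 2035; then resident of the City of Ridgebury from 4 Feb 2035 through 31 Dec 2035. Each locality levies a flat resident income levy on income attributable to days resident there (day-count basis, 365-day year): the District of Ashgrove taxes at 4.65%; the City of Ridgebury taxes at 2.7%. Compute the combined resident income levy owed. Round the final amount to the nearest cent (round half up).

£2,161.23

The District of Ashgrove, 1 Jan – 3 Feb 2035: 34 days → £75,000 × 4.65% × 34/365 = £324.8630
The City of Ridgebury, 4 Feb – 31 Dec 2035: 331 days → £75,000 × 2.7% × 331/365 = £1,836.3699
Total = £2,161.2329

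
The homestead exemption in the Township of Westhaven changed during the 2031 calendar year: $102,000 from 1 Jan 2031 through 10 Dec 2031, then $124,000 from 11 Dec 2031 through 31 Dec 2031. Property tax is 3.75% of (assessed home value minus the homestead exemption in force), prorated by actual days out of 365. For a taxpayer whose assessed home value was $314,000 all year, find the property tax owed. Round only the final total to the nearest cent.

1 Jan – 10 Dec 2031: 344 days, exemption $102,000 → ($314,000 − $102,000) × 3.75% × 344/365 = $7,492.6027
11 Dec – 31 Dec 2031: 21 days, exemption $124,000 → ($314,000 − $124,000) × 3.75% × 21/365 = $409.9315
Total = $7,902.5342

$7,902.53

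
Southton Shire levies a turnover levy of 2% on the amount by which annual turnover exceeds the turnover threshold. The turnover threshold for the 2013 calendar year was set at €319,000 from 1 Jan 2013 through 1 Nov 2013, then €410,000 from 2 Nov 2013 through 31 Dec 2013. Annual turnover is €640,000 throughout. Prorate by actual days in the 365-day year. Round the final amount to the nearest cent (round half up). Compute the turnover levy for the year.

€6,120.82

1 Jan – 1 Nov 2013: 305 days, exemption €319,000 → (€640,000 − €319,000) × 2% × 305/365 = €5,364.6575
2 Nov – 31 Dec 2013: 60 days, exemption €410,000 → (€640,000 − €410,000) × 2% × 60/365 = €756.1644
Total = €6,120.8219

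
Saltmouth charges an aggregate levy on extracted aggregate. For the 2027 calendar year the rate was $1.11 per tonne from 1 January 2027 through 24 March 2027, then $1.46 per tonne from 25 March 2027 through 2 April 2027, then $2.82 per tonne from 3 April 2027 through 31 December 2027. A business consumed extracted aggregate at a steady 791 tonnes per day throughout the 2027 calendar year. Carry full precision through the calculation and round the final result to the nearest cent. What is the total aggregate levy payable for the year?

$692,227.83

1 January – 24 March 2027: 83 days × 791 tonnes/day = 65,653 tonnes at $1.11/tonne → $72,874.83
25 March – 2 April 2027: 9 days × 791 tonnes/day = 7,119 tonnes at $1.46/tonne → $10,393.74
3 April – 31 December 2027: 273 days × 791 tonnes/day = 215,943 tonnes at $2.82/tonne → $608,959.26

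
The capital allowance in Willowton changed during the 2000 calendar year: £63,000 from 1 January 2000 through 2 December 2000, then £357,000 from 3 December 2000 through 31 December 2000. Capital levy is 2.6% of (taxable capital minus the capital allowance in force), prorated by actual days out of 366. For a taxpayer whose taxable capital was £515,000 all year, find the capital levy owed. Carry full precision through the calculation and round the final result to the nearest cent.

£11,146.33

1 January – 2 December 2000: 337 days, exemption £63,000 → (£515,000 − £63,000) × 2.6% × 337/366 = £10,820.8306
3 December – 31 December 2000: 29 days, exemption £357,000 → (£515,000 − £357,000) × 2.6% × 29/366 = £325.4973
Total = £11,146.3279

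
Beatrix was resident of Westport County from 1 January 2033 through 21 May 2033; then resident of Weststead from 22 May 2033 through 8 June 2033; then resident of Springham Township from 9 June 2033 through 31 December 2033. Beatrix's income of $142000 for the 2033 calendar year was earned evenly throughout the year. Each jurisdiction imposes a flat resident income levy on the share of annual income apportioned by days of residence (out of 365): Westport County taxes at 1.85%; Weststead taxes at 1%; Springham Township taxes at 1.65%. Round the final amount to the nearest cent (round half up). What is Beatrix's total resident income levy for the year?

$2407.19

Westport County, 1 January – 21 May 2033: 141 days → $142000 × 1.85% × 141/365 = $1014.8137
Weststead, 22 May – 8 June 2033: 18 days → $142000 × 1% × 18/365 = $70.0274
Springham Township, 9 June – 31 December 2033: 206 days → $142000 × 1.65% × 206/365 = $1322.3507
Total = $2407.1918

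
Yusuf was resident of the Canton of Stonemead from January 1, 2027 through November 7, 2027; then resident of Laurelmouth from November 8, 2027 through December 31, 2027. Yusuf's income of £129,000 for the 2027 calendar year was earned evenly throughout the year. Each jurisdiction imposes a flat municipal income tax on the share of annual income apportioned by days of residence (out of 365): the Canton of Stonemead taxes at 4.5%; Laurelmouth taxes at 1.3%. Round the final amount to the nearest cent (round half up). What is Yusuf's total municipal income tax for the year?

The Canton of Stonemead, January 1 – November 7, 2027: 311 days → £129,000 × 4.5% × 311/365 = £4,946.1781
Laurelmouth, November 8 – December 31, 2027: 54 days → £129,000 × 1.3% × 54/365 = £248.1041
Total = £5,194.2822

£5,194.28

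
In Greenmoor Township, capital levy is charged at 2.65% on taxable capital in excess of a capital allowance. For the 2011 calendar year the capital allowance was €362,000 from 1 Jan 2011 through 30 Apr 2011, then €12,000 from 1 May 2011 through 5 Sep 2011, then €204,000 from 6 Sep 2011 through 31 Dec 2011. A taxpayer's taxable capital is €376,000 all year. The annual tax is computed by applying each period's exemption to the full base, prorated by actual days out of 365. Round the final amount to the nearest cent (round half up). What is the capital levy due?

€4,965.74

1 Jan – 30 Apr 2011: 120 days, exemption €362,000 → (€376,000 − €362,000) × 2.65% × 120/365 = €121.9726
1 May – 5 Sep 2011: 128 days, exemption €12,000 → (€376,000 − €12,000) × 2.65% × 128/365 = €3,382.7068
6 Sep – 31 Dec 2011: 117 days, exemption €204,000 → (€376,000 − €204,000) × 2.65% × 117/365 = €1,461.0575
Total = €4,965.7370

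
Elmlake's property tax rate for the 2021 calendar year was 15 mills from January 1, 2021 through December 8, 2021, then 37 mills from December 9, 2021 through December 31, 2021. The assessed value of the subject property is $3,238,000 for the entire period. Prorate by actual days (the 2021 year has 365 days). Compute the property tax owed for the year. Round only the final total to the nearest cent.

January 1 – December 8, 2021: 342 days at 15 mills → $3,238,000 × 1.5% × 342/365 = $45,509.4247
December 9 – December 31, 2021: 23 days at 37 mills → $3,238,000 × 3.7% × 23/365 = $7,549.4192
Total = $53,058.8438

$53,058.84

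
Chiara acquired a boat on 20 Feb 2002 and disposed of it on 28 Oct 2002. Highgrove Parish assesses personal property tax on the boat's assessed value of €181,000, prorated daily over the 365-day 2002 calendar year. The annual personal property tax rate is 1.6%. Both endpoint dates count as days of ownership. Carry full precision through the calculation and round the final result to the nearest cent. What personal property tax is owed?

Days held (20 Feb – 28 Oct 2002): 251 out of 365
Tax = €181,000 × 1.6% × 251/365 = €1,991.4959

€1,991.50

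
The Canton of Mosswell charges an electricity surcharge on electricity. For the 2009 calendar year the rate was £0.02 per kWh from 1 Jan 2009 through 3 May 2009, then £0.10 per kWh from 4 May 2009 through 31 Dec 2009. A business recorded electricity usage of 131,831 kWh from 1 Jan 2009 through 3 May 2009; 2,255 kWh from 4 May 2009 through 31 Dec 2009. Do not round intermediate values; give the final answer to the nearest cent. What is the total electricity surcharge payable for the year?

1 Jan – 3 May 2009: 131,831 kWh at £0.02/kWh → £2,636.62
4 May – 31 Dec 2009: 2,255 kWh at £0.10/kWh → £225.50

£2,862.12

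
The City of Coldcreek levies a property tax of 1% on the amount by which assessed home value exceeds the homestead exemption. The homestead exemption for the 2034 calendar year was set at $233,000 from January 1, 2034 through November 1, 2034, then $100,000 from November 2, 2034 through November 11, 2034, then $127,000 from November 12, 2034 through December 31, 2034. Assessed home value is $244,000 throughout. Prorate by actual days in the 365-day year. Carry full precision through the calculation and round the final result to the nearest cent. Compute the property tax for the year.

$291.64

January 1 – November 1, 2034: 305 days, exemption $233,000 → ($244,000 − $233,000) × 1% × 305/365 = $91.9178
November 2 – November 11, 2034: 10 days, exemption $100,000 → ($244,000 − $100,000) × 1% × 10/365 = $39.4521
November 12 – December 31, 2034: 50 days, exemption $127,000 → ($244,000 − $127,000) × 1% × 50/365 = $160.2740
Total = $291.6438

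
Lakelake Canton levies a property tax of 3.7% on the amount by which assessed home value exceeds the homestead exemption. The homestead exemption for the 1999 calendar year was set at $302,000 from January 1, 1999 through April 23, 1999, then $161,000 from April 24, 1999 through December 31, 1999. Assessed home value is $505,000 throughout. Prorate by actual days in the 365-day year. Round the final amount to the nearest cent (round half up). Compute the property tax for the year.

January 1 – April 23, 1999: 113 days, exemption $302,000 → ($505,000 − $302,000) × 3.7% × 113/365 = $2,325.3233
April 24 – December 31, 1999: 252 days, exemption $161,000 → ($505,000 − $161,000) × 3.7% × 252/365 = $8,787.5507
Total = $11,112.8740

$11,112.87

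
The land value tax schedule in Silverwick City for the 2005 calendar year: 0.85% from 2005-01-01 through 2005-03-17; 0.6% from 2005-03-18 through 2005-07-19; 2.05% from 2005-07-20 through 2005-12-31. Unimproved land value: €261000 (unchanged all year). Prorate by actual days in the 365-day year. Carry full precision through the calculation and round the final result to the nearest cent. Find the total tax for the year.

2005-01-01 to 2005-03-17: 76 days at 0.85% → €261000 × 0.85% × 76/365 = €461.9342
2005-03-18 to 2005-07-19: 124 days at 0.6% → €261000 × 0.6% × 124/365 = €532.0110
2005-07-20 to 2005-12-31: 165 days at 2.05% → €261000 × 2.05% × 165/365 = €2418.7192
Total = €3412.6644

€3412.66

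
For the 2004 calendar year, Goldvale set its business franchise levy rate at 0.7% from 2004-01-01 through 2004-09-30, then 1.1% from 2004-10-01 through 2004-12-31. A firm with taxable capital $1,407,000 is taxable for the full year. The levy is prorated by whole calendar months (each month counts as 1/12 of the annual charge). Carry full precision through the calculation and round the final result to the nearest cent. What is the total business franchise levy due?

$11,256.00

2004-01-01 to 2004-09-30: 9 months at 0.7% → $1,407,000 × 0.7% × 9/12 = $7,386.7500
2004-10-01 to 2004-12-31: 3 months at 1.1% → $1,407,000 × 1.1% × 3/12 = $3,869.2500
Total = $11,256.0000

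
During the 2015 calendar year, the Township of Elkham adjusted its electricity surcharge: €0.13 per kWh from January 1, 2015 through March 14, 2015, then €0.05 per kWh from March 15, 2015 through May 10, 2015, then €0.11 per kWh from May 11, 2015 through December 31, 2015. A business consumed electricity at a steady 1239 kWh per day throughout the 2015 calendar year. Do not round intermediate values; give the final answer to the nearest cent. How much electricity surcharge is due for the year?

January 1 – March 14, 2015: 73 days × 1239 kWh/day = 90,447 kWh at €0.13/kWh → €11,758.11
March 15 – May 10, 2015: 57 days × 1239 kWh/day = 70,623 kWh at €0.05/kWh → €3,531.15
May 11 – December 31, 2015: 235 days × 1239 kWh/day = 291,165 kWh at €0.11/kWh → €32,028.15

€47,317.41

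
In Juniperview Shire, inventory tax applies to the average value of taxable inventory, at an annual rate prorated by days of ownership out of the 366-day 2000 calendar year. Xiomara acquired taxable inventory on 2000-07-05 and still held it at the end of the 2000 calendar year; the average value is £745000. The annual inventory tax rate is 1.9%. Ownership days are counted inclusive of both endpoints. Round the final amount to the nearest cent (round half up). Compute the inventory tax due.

£6961.48

Days held (2000-07-05 to 2000-12-31): 180 out of 366
Tax = £745000 × 1.9% × 180/366 = £6961.4754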